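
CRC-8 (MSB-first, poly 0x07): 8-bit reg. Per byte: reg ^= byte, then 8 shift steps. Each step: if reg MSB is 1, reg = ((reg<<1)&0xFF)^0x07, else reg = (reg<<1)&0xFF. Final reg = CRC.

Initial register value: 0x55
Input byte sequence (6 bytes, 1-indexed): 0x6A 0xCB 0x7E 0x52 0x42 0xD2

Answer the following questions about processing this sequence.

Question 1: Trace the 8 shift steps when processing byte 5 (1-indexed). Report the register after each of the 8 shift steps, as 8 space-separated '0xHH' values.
After byte 1 (0x6A): reg=0xBD
After byte 2 (0xCB): reg=0x45
After byte 3 (0x7E): reg=0xA1
After byte 4 (0x52): reg=0xD7
Register before byte 5: 0xD7
After XOR with byte 0x42: 0x95

Answer: 0x2D 0x5A 0xB4 0x6F 0xDE 0xBB 0x71 0xE2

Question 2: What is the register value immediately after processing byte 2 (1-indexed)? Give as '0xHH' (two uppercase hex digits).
After byte 1 (0x6A): reg=0xBD
After byte 2 (0xCB): reg=0x45

Answer: 0x45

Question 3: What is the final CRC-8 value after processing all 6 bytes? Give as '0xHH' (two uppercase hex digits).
Answer: 0x90

Derivation:
After byte 1 (0x6A): reg=0xBD
After byte 2 (0xCB): reg=0x45
After byte 3 (0x7E): reg=0xA1
After byte 4 (0x52): reg=0xD7
After byte 5 (0x42): reg=0xE2
After byte 6 (0xD2): reg=0x90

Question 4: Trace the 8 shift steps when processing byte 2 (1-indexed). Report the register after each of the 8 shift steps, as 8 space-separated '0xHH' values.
Answer: 0xEC 0xDF 0xB9 0x75 0xEA 0xD3 0xA1 0x45

Derivation:
After byte 1 (0x6A): reg=0xBD
Register before byte 2: 0xBD
After XOR with byte 0xCB: 0x76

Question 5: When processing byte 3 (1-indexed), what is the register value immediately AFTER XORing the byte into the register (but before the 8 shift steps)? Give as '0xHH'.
Answer: 0x3B

Derivation:
Register before byte 3: 0x45
Byte 3: 0x7E
0x45 XOR 0x7E = 0x3B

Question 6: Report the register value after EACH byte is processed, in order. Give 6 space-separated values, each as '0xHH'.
0xBD 0x45 0xA1 0xD7 0xE2 0x90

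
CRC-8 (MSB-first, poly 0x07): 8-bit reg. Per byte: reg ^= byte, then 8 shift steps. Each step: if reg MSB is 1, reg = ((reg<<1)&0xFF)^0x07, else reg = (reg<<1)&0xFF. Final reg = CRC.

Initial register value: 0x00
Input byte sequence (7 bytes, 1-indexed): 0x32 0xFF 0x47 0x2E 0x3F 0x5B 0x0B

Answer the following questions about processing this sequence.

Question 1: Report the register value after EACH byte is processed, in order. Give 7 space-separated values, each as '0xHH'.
0x9E 0x20 0x32 0x54 0x16 0xE4 0x83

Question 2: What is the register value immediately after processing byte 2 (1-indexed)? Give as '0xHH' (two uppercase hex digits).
Answer: 0x20

Derivation:
After byte 1 (0x32): reg=0x9E
After byte 2 (0xFF): reg=0x20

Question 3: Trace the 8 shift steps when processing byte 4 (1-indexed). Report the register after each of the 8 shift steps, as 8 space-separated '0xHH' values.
Answer: 0x38 0x70 0xE0 0xC7 0x89 0x15 0x2A 0x54

Derivation:
After byte 1 (0x32): reg=0x9E
After byte 2 (0xFF): reg=0x20
After byte 3 (0x47): reg=0x32
Register before byte 4: 0x32
After XOR with byte 0x2E: 0x1C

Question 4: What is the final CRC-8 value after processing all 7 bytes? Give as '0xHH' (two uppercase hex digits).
After byte 1 (0x32): reg=0x9E
After byte 2 (0xFF): reg=0x20
After byte 3 (0x47): reg=0x32
After byte 4 (0x2E): reg=0x54
After byte 5 (0x3F): reg=0x16
After byte 6 (0x5B): reg=0xE4
After byte 7 (0x0B): reg=0x83

Answer: 0x83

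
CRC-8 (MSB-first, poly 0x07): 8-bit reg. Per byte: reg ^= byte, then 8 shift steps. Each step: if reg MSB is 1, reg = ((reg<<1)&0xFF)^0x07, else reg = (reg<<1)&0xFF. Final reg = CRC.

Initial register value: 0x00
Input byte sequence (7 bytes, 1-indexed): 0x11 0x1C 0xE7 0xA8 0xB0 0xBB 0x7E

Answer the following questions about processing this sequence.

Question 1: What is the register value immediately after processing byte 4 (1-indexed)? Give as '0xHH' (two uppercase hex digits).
Answer: 0x50

Derivation:
After byte 1 (0x11): reg=0x77
After byte 2 (0x1C): reg=0x16
After byte 3 (0xE7): reg=0xD9
After byte 4 (0xA8): reg=0x50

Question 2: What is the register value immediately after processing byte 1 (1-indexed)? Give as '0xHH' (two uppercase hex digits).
Answer: 0x77

Derivation:
After byte 1 (0x11): reg=0x77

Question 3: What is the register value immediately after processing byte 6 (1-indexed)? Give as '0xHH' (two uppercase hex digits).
After byte 1 (0x11): reg=0x77
After byte 2 (0x1C): reg=0x16
After byte 3 (0xE7): reg=0xD9
After byte 4 (0xA8): reg=0x50
After byte 5 (0xB0): reg=0xAE
After byte 6 (0xBB): reg=0x6B

Answer: 0x6B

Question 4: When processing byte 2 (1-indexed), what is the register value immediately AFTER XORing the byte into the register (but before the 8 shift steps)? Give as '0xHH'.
Register before byte 2: 0x77
Byte 2: 0x1C
0x77 XOR 0x1C = 0x6B

Answer: 0x6B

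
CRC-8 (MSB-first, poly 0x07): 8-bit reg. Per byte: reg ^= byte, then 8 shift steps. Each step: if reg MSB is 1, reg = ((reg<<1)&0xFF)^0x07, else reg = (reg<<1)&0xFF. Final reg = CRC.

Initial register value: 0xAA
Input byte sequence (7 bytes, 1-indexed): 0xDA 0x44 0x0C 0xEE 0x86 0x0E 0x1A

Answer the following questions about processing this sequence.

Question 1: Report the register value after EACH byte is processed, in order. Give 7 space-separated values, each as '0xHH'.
0x57 0x79 0x4C 0x67 0xA9 0x7C 0x35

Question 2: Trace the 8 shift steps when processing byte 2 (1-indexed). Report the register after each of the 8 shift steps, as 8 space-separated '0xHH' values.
After byte 1 (0xDA): reg=0x57
Register before byte 2: 0x57
After XOR with byte 0x44: 0x13

Answer: 0x26 0x4C 0x98 0x37 0x6E 0xDC 0xBF 0x79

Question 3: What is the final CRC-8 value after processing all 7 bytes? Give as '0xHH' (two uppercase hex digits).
After byte 1 (0xDA): reg=0x57
After byte 2 (0x44): reg=0x79
After byte 3 (0x0C): reg=0x4C
After byte 4 (0xEE): reg=0x67
After byte 5 (0x86): reg=0xA9
After byte 6 (0x0E): reg=0x7C
After byte 7 (0x1A): reg=0x35

Answer: 0x35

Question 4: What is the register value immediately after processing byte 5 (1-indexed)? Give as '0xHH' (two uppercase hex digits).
Answer: 0xA9

Derivation:
After byte 1 (0xDA): reg=0x57
After byte 2 (0x44): reg=0x79
After byte 3 (0x0C): reg=0x4C
After byte 4 (0xEE): reg=0x67
After byte 5 (0x86): reg=0xA9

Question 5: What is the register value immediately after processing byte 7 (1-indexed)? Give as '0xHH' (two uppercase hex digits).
Answer: 0x35

Derivation:
After byte 1 (0xDA): reg=0x57
After byte 2 (0x44): reg=0x79
After byte 3 (0x0C): reg=0x4C
After byte 4 (0xEE): reg=0x67
After byte 5 (0x86): reg=0xA9
After byte 6 (0x0E): reg=0x7C
After byte 7 (0x1A): reg=0x35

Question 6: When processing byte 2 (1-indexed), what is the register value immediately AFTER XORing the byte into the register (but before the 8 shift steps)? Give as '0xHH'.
Answer: 0x13

Derivation:
Register before byte 2: 0x57
Byte 2: 0x44
0x57 XOR 0x44 = 0x13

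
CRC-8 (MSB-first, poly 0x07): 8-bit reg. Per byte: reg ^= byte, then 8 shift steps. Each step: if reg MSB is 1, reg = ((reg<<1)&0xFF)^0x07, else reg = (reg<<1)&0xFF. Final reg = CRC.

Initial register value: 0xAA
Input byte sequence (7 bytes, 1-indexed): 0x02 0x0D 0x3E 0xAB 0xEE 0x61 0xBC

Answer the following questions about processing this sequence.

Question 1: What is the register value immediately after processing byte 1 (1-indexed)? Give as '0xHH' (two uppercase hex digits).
Answer: 0x51

Derivation:
After byte 1 (0x02): reg=0x51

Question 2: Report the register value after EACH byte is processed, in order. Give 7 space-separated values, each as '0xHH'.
0x51 0x93 0x4A 0xA9 0xD2 0x10 0x4D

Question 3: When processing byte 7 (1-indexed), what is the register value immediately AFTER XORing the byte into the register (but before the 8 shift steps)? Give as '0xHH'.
Answer: 0xAC

Derivation:
Register before byte 7: 0x10
Byte 7: 0xBC
0x10 XOR 0xBC = 0xAC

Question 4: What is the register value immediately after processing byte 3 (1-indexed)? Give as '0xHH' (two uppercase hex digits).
After byte 1 (0x02): reg=0x51
After byte 2 (0x0D): reg=0x93
After byte 3 (0x3E): reg=0x4A

Answer: 0x4A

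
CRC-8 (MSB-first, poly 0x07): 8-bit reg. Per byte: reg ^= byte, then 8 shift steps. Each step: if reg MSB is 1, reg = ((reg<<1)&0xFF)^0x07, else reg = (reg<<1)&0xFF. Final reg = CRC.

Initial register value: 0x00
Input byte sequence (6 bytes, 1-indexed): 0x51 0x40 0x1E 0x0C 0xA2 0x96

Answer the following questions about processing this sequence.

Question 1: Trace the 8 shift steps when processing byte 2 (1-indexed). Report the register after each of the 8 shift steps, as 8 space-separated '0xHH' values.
Answer: 0xE7 0xC9 0x95 0x2D 0x5A 0xB4 0x6F 0xDE

Derivation:
After byte 1 (0x51): reg=0xB0
Register before byte 2: 0xB0
After XOR with byte 0x40: 0xF0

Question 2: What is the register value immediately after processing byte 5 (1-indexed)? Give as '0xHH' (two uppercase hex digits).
Answer: 0x16

Derivation:
After byte 1 (0x51): reg=0xB0
After byte 2 (0x40): reg=0xDE
After byte 3 (0x1E): reg=0x4E
After byte 4 (0x0C): reg=0xC9
After byte 5 (0xA2): reg=0x16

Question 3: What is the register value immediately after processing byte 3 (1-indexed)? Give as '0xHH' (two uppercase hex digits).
Answer: 0x4E

Derivation:
After byte 1 (0x51): reg=0xB0
After byte 2 (0x40): reg=0xDE
After byte 3 (0x1E): reg=0x4E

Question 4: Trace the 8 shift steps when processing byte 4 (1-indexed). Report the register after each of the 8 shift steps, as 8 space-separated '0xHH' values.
Answer: 0x84 0x0F 0x1E 0x3C 0x78 0xF0 0xE7 0xC9

Derivation:
After byte 1 (0x51): reg=0xB0
After byte 2 (0x40): reg=0xDE
After byte 3 (0x1E): reg=0x4E
Register before byte 4: 0x4E
After XOR with byte 0x0C: 0x42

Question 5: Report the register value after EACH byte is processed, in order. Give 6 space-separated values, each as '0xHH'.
0xB0 0xDE 0x4E 0xC9 0x16 0x89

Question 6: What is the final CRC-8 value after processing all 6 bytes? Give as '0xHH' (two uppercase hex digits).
After byte 1 (0x51): reg=0xB0
After byte 2 (0x40): reg=0xDE
After byte 3 (0x1E): reg=0x4E
After byte 4 (0x0C): reg=0xC9
After byte 5 (0xA2): reg=0x16
After byte 6 (0x96): reg=0x89

Answer: 0x89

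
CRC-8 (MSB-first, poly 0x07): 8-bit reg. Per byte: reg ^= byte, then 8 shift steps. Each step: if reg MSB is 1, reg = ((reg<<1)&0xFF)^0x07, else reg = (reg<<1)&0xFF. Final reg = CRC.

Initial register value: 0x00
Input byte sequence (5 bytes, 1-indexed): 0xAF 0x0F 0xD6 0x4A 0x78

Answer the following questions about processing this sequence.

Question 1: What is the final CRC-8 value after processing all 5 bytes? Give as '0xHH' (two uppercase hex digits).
After byte 1 (0xAF): reg=0x44
After byte 2 (0x0F): reg=0xF6
After byte 3 (0xD6): reg=0xE0
After byte 4 (0x4A): reg=0x5F
After byte 5 (0x78): reg=0xF5

Answer: 0xF5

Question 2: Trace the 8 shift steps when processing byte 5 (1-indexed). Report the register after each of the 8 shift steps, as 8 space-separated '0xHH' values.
After byte 1 (0xAF): reg=0x44
After byte 2 (0x0F): reg=0xF6
After byte 3 (0xD6): reg=0xE0
After byte 4 (0x4A): reg=0x5F
Register before byte 5: 0x5F
After XOR with byte 0x78: 0x27

Answer: 0x4E 0x9C 0x3F 0x7E 0xFC 0xFF 0xF9 0xF5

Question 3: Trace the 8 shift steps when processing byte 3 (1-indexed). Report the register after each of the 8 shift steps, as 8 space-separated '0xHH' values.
Answer: 0x40 0x80 0x07 0x0E 0x1C 0x38 0x70 0xE0

Derivation:
After byte 1 (0xAF): reg=0x44
After byte 2 (0x0F): reg=0xF6
Register before byte 3: 0xF6
After XOR with byte 0xD6: 0x20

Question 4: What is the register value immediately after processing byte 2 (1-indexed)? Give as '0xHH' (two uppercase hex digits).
Answer: 0xF6

Derivation:
After byte 1 (0xAF): reg=0x44
After byte 2 (0x0F): reg=0xF6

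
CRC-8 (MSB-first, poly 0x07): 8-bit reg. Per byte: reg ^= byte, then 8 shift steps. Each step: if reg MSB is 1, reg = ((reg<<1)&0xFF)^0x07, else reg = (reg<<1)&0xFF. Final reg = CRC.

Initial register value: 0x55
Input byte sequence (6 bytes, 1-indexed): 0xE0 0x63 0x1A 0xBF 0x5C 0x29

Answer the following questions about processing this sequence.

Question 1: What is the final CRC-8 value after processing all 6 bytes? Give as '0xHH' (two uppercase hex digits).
After byte 1 (0xE0): reg=0x02
After byte 2 (0x63): reg=0x20
After byte 3 (0x1A): reg=0xA6
After byte 4 (0xBF): reg=0x4F
After byte 5 (0x5C): reg=0x79
After byte 6 (0x29): reg=0xB7

Answer: 0xB7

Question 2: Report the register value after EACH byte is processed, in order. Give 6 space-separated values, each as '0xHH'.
0x02 0x20 0xA6 0x4F 0x79 0xB7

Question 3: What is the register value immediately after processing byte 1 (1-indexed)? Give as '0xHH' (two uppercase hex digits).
After byte 1 (0xE0): reg=0x02

Answer: 0x02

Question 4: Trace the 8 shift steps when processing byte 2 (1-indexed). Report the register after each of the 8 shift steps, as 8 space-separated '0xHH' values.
After byte 1 (0xE0): reg=0x02
Register before byte 2: 0x02
After XOR with byte 0x63: 0x61

Answer: 0xC2 0x83 0x01 0x02 0x04 0x08 0x10 0x20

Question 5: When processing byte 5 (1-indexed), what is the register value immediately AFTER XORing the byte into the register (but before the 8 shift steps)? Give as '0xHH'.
Register before byte 5: 0x4F
Byte 5: 0x5C
0x4F XOR 0x5C = 0x13

Answer: 0x13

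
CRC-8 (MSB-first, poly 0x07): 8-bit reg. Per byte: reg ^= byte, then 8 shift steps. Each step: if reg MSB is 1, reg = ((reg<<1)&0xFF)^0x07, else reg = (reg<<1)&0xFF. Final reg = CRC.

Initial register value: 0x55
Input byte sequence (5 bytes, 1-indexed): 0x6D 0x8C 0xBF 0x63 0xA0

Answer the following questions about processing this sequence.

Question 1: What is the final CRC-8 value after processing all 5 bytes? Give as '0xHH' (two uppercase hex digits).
After byte 1 (0x6D): reg=0xA8
After byte 2 (0x8C): reg=0xFC
After byte 3 (0xBF): reg=0xCE
After byte 4 (0x63): reg=0x4A
After byte 5 (0xA0): reg=0x98

Answer: 0x98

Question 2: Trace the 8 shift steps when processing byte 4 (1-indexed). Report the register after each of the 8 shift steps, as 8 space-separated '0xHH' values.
Answer: 0x5D 0xBA 0x73 0xE6 0xCB 0x91 0x25 0x4A

Derivation:
After byte 1 (0x6D): reg=0xA8
After byte 2 (0x8C): reg=0xFC
After byte 3 (0xBF): reg=0xCE
Register before byte 4: 0xCE
After XOR with byte 0x63: 0xAD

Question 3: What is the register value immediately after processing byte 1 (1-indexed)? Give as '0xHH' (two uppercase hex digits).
After byte 1 (0x6D): reg=0xA8

Answer: 0xA8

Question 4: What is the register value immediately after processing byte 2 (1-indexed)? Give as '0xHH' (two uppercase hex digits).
Answer: 0xFC

Derivation:
After byte 1 (0x6D): reg=0xA8
After byte 2 (0x8C): reg=0xFC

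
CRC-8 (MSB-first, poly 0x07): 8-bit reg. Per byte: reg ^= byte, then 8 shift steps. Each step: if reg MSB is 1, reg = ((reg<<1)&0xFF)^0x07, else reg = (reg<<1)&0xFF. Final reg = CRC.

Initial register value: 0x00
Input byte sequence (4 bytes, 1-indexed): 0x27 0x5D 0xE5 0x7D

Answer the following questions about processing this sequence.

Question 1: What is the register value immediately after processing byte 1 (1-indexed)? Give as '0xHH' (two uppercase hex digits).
After byte 1 (0x27): reg=0xF5

Answer: 0xF5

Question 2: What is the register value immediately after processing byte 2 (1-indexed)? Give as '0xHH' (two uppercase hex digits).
Answer: 0x51

Derivation:
After byte 1 (0x27): reg=0xF5
After byte 2 (0x5D): reg=0x51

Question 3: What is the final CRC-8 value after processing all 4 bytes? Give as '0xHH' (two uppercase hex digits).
Answer: 0x6F

Derivation:
After byte 1 (0x27): reg=0xF5
After byte 2 (0x5D): reg=0x51
After byte 3 (0xE5): reg=0x05
After byte 4 (0x7D): reg=0x6F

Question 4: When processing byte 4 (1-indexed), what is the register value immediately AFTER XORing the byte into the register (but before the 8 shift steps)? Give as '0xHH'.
Register before byte 4: 0x05
Byte 4: 0x7D
0x05 XOR 0x7D = 0x78

Answer: 0x78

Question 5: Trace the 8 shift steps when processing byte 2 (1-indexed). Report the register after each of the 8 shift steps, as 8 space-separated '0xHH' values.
Answer: 0x57 0xAE 0x5B 0xB6 0x6B 0xD6 0xAB 0x51

Derivation:
After byte 1 (0x27): reg=0xF5
Register before byte 2: 0xF5
After XOR with byte 0x5D: 0xA8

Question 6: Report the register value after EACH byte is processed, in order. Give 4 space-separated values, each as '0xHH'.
0xF5 0x51 0x05 0x6F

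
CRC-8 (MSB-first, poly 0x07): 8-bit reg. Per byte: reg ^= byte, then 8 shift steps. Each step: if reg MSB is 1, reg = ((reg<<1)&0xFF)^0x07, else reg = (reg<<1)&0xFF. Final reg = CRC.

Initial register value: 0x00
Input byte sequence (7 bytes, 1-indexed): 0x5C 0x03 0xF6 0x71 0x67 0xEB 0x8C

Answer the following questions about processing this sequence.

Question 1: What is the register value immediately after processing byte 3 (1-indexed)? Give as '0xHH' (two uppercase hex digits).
After byte 1 (0x5C): reg=0x93
After byte 2 (0x03): reg=0xF9
After byte 3 (0xF6): reg=0x2D

Answer: 0x2D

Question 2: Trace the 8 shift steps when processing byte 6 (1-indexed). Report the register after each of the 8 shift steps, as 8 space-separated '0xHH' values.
Answer: 0x52 0xA4 0x4F 0x9E 0x3B 0x76 0xEC 0xDF

Derivation:
After byte 1 (0x5C): reg=0x93
After byte 2 (0x03): reg=0xF9
After byte 3 (0xF6): reg=0x2D
After byte 4 (0x71): reg=0x93
After byte 5 (0x67): reg=0xC2
Register before byte 6: 0xC2
After XOR with byte 0xEB: 0x29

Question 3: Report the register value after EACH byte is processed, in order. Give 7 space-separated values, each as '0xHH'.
0x93 0xF9 0x2D 0x93 0xC2 0xDF 0xBE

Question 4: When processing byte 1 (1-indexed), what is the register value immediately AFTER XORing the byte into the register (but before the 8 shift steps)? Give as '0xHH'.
Answer: 0x5C

Derivation:
Register before byte 1: 0x00
Byte 1: 0x5C
0x00 XOR 0x5C = 0x5C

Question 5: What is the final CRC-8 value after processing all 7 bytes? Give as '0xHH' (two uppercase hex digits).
After byte 1 (0x5C): reg=0x93
After byte 2 (0x03): reg=0xF9
After byte 3 (0xF6): reg=0x2D
After byte 4 (0x71): reg=0x93
After byte 5 (0x67): reg=0xC2
After byte 6 (0xEB): reg=0xDF
After byte 7 (0x8C): reg=0xBE

Answer: 0xBE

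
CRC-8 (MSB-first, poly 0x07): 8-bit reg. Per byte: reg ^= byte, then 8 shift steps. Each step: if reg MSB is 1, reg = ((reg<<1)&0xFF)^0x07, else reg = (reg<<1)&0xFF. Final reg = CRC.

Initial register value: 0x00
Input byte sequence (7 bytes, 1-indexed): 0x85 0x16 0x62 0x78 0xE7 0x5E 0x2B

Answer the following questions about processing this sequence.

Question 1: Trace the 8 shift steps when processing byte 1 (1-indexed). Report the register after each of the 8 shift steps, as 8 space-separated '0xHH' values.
Answer: 0x0D 0x1A 0x34 0x68 0xD0 0xA7 0x49 0x92

Derivation:
Register before byte 1: 0x00
After XOR with byte 0x85: 0x85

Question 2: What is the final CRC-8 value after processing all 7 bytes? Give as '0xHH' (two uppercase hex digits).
After byte 1 (0x85): reg=0x92
After byte 2 (0x16): reg=0x95
After byte 3 (0x62): reg=0xCB
After byte 4 (0x78): reg=0x10
After byte 5 (0xE7): reg=0xCB
After byte 6 (0x5E): reg=0xE2
After byte 7 (0x2B): reg=0x71

Answer: 0x71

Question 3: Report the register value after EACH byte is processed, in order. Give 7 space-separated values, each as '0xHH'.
0x92 0x95 0xCB 0x10 0xCB 0xE2 0x71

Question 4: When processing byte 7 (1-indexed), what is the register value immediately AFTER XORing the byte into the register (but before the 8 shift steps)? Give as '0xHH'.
Register before byte 7: 0xE2
Byte 7: 0x2B
0xE2 XOR 0x2B = 0xC9

Answer: 0xC9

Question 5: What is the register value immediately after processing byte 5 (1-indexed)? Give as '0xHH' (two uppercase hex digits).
Answer: 0xCB

Derivation:
After byte 1 (0x85): reg=0x92
After byte 2 (0x16): reg=0x95
After byte 3 (0x62): reg=0xCB
After byte 4 (0x78): reg=0x10
After byte 5 (0xE7): reg=0xCB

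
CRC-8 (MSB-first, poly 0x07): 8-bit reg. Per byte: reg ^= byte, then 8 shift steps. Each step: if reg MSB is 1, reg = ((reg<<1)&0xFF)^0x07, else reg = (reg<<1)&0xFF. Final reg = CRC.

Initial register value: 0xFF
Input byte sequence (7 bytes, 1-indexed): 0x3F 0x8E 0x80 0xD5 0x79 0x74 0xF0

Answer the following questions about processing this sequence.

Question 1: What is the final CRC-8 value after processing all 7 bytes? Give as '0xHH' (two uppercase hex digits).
After byte 1 (0x3F): reg=0x4E
After byte 2 (0x8E): reg=0x4E
After byte 3 (0x80): reg=0x64
After byte 4 (0xD5): reg=0x1E
After byte 5 (0x79): reg=0x32
After byte 6 (0x74): reg=0xD5
After byte 7 (0xF0): reg=0xFB

Answer: 0xFB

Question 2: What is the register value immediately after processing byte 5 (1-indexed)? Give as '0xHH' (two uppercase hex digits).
Answer: 0x32

Derivation:
After byte 1 (0x3F): reg=0x4E
After byte 2 (0x8E): reg=0x4E
After byte 3 (0x80): reg=0x64
After byte 4 (0xD5): reg=0x1E
After byte 5 (0x79): reg=0x32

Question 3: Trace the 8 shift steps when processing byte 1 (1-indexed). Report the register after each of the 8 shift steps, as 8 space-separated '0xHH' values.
Register before byte 1: 0xFF
After XOR with byte 0x3F: 0xC0

Answer: 0x87 0x09 0x12 0x24 0x48 0x90 0x27 0x4E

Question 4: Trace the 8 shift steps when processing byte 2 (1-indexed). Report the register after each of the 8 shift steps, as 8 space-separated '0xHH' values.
After byte 1 (0x3F): reg=0x4E
Register before byte 2: 0x4E
After XOR with byte 0x8E: 0xC0

Answer: 0x87 0x09 0x12 0x24 0x48 0x90 0x27 0x4E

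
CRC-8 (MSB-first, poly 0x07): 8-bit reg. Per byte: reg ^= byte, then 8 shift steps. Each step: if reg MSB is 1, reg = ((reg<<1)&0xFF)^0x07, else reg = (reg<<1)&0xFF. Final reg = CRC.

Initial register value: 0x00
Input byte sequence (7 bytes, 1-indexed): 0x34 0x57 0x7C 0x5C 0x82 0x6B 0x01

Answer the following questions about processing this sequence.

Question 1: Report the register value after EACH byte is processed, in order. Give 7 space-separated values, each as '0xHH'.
0x8C 0x0F 0x5E 0x0E 0xAD 0x5C 0x94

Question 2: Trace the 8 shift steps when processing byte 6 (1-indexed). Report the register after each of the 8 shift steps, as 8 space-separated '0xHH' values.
Answer: 0x8B 0x11 0x22 0x44 0x88 0x17 0x2E 0x5C

Derivation:
After byte 1 (0x34): reg=0x8C
After byte 2 (0x57): reg=0x0F
After byte 3 (0x7C): reg=0x5E
After byte 4 (0x5C): reg=0x0E
After byte 5 (0x82): reg=0xAD
Register before byte 6: 0xAD
After XOR with byte 0x6B: 0xC6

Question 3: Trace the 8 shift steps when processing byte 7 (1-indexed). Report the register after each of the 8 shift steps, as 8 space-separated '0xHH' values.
Answer: 0xBA 0x73 0xE6 0xCB 0x91 0x25 0x4A 0x94

Derivation:
After byte 1 (0x34): reg=0x8C
After byte 2 (0x57): reg=0x0F
After byte 3 (0x7C): reg=0x5E
After byte 4 (0x5C): reg=0x0E
After byte 5 (0x82): reg=0xAD
After byte 6 (0x6B): reg=0x5C
Register before byte 7: 0x5C
After XOR with byte 0x01: 0x5D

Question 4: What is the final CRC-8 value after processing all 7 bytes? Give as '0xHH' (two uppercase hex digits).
After byte 1 (0x34): reg=0x8C
After byte 2 (0x57): reg=0x0F
After byte 3 (0x7C): reg=0x5E
After byte 4 (0x5C): reg=0x0E
After byte 5 (0x82): reg=0xAD
After byte 6 (0x6B): reg=0x5C
After byte 7 (0x01): reg=0x94

Answer: 0x94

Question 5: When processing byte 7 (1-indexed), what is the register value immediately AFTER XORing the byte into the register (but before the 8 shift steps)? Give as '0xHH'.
Register before byte 7: 0x5C
Byte 7: 0x01
0x5C XOR 0x01 = 0x5D

Answer: 0x5D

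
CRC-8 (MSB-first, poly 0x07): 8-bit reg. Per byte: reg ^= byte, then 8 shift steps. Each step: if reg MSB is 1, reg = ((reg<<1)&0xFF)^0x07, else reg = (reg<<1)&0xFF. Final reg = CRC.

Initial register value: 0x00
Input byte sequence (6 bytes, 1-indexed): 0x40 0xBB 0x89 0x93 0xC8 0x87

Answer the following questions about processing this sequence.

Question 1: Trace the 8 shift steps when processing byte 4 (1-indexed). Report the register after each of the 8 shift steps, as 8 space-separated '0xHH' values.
After byte 1 (0x40): reg=0xC7
After byte 2 (0xBB): reg=0x73
After byte 3 (0x89): reg=0xE8
Register before byte 4: 0xE8
After XOR with byte 0x93: 0x7B

Answer: 0xF6 0xEB 0xD1 0xA5 0x4D 0x9A 0x33 0x66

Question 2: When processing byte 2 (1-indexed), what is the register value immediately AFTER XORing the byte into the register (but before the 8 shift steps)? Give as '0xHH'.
Register before byte 2: 0xC7
Byte 2: 0xBB
0xC7 XOR 0xBB = 0x7C

Answer: 0x7C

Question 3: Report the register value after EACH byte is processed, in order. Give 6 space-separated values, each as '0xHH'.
0xC7 0x73 0xE8 0x66 0x43 0x52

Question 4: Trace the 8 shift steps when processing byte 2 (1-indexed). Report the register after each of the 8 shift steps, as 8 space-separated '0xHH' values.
Answer: 0xF8 0xF7 0xE9 0xD5 0xAD 0x5D 0xBA 0x73

Derivation:
After byte 1 (0x40): reg=0xC7
Register before byte 2: 0xC7
After XOR with byte 0xBB: 0x7C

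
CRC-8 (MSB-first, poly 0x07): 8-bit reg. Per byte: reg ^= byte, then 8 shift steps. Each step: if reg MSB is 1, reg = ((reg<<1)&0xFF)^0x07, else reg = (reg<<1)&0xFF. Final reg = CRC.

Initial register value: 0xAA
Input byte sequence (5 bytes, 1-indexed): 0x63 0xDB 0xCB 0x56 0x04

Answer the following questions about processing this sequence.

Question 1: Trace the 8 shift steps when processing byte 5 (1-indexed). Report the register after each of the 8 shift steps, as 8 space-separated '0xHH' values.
After byte 1 (0x63): reg=0x71
After byte 2 (0xDB): reg=0x5F
After byte 3 (0xCB): reg=0xE5
After byte 4 (0x56): reg=0x10
Register before byte 5: 0x10
After XOR with byte 0x04: 0x14

Answer: 0x28 0x50 0xA0 0x47 0x8E 0x1B 0x36 0x6C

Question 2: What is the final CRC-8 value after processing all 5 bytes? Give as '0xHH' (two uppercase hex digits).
Answer: 0x6C

Derivation:
After byte 1 (0x63): reg=0x71
After byte 2 (0xDB): reg=0x5F
After byte 3 (0xCB): reg=0xE5
After byte 4 (0x56): reg=0x10
After byte 5 (0x04): reg=0x6C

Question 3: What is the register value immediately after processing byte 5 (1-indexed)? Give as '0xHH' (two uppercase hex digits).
After byte 1 (0x63): reg=0x71
After byte 2 (0xDB): reg=0x5F
After byte 3 (0xCB): reg=0xE5
After byte 4 (0x56): reg=0x10
After byte 5 (0x04): reg=0x6C

Answer: 0x6C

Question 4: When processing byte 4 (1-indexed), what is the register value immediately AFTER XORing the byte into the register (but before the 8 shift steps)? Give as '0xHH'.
Register before byte 4: 0xE5
Byte 4: 0x56
0xE5 XOR 0x56 = 0xB3

Answer: 0xB3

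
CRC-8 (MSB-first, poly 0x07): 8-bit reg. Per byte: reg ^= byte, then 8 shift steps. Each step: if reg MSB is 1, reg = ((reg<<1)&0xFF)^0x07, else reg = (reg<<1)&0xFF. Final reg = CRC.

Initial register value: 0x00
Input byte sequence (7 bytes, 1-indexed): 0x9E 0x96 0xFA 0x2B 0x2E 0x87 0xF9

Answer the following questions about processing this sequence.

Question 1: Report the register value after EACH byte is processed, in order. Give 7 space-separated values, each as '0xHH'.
0xD3 0xDC 0xF2 0x01 0xCD 0xF1 0x38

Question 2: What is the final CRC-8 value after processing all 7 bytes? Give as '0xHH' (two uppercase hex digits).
After byte 1 (0x9E): reg=0xD3
After byte 2 (0x96): reg=0xDC
After byte 3 (0xFA): reg=0xF2
After byte 4 (0x2B): reg=0x01
After byte 5 (0x2E): reg=0xCD
After byte 6 (0x87): reg=0xF1
After byte 7 (0xF9): reg=0x38

Answer: 0x38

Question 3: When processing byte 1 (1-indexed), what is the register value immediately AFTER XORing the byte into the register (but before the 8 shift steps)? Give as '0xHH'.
Register before byte 1: 0x00
Byte 1: 0x9E
0x00 XOR 0x9E = 0x9E

Answer: 0x9E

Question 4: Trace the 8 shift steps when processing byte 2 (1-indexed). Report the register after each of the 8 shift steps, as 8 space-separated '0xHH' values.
After byte 1 (0x9E): reg=0xD3
Register before byte 2: 0xD3
After XOR with byte 0x96: 0x45

Answer: 0x8A 0x13 0x26 0x4C 0x98 0x37 0x6E 0xDC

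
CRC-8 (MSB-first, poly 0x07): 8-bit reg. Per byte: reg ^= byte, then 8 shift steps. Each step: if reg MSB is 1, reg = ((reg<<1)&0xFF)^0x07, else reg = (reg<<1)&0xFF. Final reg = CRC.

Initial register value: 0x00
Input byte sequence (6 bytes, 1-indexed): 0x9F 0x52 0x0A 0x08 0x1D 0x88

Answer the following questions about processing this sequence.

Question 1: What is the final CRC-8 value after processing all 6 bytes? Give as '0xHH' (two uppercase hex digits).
After byte 1 (0x9F): reg=0xD4
After byte 2 (0x52): reg=0x9B
After byte 3 (0x0A): reg=0xFE
After byte 4 (0x08): reg=0xCC
After byte 5 (0x1D): reg=0x39
After byte 6 (0x88): reg=0x1E

Answer: 0x1E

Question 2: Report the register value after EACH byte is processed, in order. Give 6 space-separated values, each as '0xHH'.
0xD4 0x9B 0xFE 0xCC 0x39 0x1E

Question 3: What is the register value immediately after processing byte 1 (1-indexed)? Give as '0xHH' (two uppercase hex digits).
After byte 1 (0x9F): reg=0xD4

Answer: 0xD4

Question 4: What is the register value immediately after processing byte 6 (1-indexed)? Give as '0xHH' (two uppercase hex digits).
After byte 1 (0x9F): reg=0xD4
After byte 2 (0x52): reg=0x9B
After byte 3 (0x0A): reg=0xFE
After byte 4 (0x08): reg=0xCC
After byte 5 (0x1D): reg=0x39
After byte 6 (0x88): reg=0x1E

Answer: 0x1E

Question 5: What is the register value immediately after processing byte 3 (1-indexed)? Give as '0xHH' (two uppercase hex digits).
Answer: 0xFE

Derivation:
After byte 1 (0x9F): reg=0xD4
After byte 2 (0x52): reg=0x9B
After byte 3 (0x0A): reg=0xFE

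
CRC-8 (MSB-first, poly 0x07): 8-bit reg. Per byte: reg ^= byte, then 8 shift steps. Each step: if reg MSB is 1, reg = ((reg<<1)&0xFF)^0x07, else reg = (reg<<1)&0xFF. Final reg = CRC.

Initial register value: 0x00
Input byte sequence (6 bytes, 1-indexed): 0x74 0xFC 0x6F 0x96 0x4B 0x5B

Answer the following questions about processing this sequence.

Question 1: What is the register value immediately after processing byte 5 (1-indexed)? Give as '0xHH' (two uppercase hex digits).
After byte 1 (0x74): reg=0x4B
After byte 2 (0xFC): reg=0x0C
After byte 3 (0x6F): reg=0x2E
After byte 4 (0x96): reg=0x21
After byte 5 (0x4B): reg=0x11

Answer: 0x11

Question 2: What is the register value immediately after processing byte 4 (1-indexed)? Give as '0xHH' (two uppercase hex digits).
Answer: 0x21

Derivation:
After byte 1 (0x74): reg=0x4B
After byte 2 (0xFC): reg=0x0C
After byte 3 (0x6F): reg=0x2E
After byte 4 (0x96): reg=0x21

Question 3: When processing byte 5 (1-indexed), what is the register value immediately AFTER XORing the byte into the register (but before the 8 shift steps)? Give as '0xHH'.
Answer: 0x6A

Derivation:
Register before byte 5: 0x21
Byte 5: 0x4B
0x21 XOR 0x4B = 0x6A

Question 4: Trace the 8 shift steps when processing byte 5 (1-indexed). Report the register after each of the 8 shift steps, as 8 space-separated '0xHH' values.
Answer: 0xD4 0xAF 0x59 0xB2 0x63 0xC6 0x8B 0x11

Derivation:
After byte 1 (0x74): reg=0x4B
After byte 2 (0xFC): reg=0x0C
After byte 3 (0x6F): reg=0x2E
After byte 4 (0x96): reg=0x21
Register before byte 5: 0x21
After XOR with byte 0x4B: 0x6A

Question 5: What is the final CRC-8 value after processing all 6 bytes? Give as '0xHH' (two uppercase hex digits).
After byte 1 (0x74): reg=0x4B
After byte 2 (0xFC): reg=0x0C
After byte 3 (0x6F): reg=0x2E
After byte 4 (0x96): reg=0x21
After byte 5 (0x4B): reg=0x11
After byte 6 (0x5B): reg=0xF1

Answer: 0xF1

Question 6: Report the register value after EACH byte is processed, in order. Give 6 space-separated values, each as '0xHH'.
0x4B 0x0C 0x2E 0x21 0x11 0xF1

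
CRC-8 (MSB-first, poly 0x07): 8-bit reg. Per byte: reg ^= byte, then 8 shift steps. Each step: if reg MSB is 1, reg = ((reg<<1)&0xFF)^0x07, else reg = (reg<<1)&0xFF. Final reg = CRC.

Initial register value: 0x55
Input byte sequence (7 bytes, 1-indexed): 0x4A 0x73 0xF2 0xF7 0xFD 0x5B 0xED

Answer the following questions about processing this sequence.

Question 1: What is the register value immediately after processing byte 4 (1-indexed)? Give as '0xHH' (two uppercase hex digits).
Answer: 0x9A

Derivation:
After byte 1 (0x4A): reg=0x5D
After byte 2 (0x73): reg=0xCA
After byte 3 (0xF2): reg=0xA8
After byte 4 (0xF7): reg=0x9A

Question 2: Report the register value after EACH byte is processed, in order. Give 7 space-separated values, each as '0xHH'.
0x5D 0xCA 0xA8 0x9A 0x32 0x18 0xC5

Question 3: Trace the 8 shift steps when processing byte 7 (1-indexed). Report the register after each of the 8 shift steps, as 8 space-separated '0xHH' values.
After byte 1 (0x4A): reg=0x5D
After byte 2 (0x73): reg=0xCA
After byte 3 (0xF2): reg=0xA8
After byte 4 (0xF7): reg=0x9A
After byte 5 (0xFD): reg=0x32
After byte 6 (0x5B): reg=0x18
Register before byte 7: 0x18
After XOR with byte 0xED: 0xF5

Answer: 0xED 0xDD 0xBD 0x7D 0xFA 0xF3 0xE1 0xC5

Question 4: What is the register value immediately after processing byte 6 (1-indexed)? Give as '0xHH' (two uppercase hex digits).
Answer: 0x18

Derivation:
After byte 1 (0x4A): reg=0x5D
After byte 2 (0x73): reg=0xCA
After byte 3 (0xF2): reg=0xA8
After byte 4 (0xF7): reg=0x9A
After byte 5 (0xFD): reg=0x32
After byte 6 (0x5B): reg=0x18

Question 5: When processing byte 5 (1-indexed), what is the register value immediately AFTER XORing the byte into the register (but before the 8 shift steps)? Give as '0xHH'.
Register before byte 5: 0x9A
Byte 5: 0xFD
0x9A XOR 0xFD = 0x67

Answer: 0x67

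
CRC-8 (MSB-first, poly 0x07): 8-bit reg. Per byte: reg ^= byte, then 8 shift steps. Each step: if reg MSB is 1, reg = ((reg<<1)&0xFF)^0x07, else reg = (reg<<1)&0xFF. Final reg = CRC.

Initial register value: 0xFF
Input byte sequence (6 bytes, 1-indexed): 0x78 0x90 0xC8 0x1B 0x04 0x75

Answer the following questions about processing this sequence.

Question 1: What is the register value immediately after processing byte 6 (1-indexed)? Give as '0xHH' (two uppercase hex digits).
After byte 1 (0x78): reg=0x9C
After byte 2 (0x90): reg=0x24
After byte 3 (0xC8): reg=0x8A
After byte 4 (0x1B): reg=0xFE
After byte 5 (0x04): reg=0xE8
After byte 6 (0x75): reg=0xDA

Answer: 0xDA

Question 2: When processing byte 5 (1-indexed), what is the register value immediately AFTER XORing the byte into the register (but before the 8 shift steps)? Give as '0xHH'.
Answer: 0xFA

Derivation:
Register before byte 5: 0xFE
Byte 5: 0x04
0xFE XOR 0x04 = 0xFA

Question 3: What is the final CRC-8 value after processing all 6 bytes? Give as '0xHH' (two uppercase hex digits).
Answer: 0xDA

Derivation:
After byte 1 (0x78): reg=0x9C
After byte 2 (0x90): reg=0x24
After byte 3 (0xC8): reg=0x8A
After byte 4 (0x1B): reg=0xFE
After byte 5 (0x04): reg=0xE8
After byte 6 (0x75): reg=0xDA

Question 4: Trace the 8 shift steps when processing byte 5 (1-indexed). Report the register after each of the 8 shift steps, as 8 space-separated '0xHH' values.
Answer: 0xF3 0xE1 0xC5 0x8D 0x1D 0x3A 0x74 0xE8

Derivation:
After byte 1 (0x78): reg=0x9C
After byte 2 (0x90): reg=0x24
After byte 3 (0xC8): reg=0x8A
After byte 4 (0x1B): reg=0xFE
Register before byte 5: 0xFE
After XOR with byte 0x04: 0xFA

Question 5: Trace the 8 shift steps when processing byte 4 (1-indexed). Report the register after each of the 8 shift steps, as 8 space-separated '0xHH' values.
Answer: 0x25 0x4A 0x94 0x2F 0x5E 0xBC 0x7F 0xFE

Derivation:
After byte 1 (0x78): reg=0x9C
After byte 2 (0x90): reg=0x24
After byte 3 (0xC8): reg=0x8A
Register before byte 4: 0x8A
After XOR with byte 0x1B: 0x91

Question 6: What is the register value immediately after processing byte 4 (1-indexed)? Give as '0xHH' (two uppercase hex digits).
Answer: 0xFE

Derivation:
After byte 1 (0x78): reg=0x9C
After byte 2 (0x90): reg=0x24
After byte 3 (0xC8): reg=0x8A
After byte 4 (0x1B): reg=0xFE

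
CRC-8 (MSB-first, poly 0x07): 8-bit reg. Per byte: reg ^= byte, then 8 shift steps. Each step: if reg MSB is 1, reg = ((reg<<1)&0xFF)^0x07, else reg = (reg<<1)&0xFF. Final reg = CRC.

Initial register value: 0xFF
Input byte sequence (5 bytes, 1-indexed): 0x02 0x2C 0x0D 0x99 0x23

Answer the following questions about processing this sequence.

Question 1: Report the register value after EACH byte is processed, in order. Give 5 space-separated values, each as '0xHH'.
0xFD 0x39 0x8C 0x6B 0xFF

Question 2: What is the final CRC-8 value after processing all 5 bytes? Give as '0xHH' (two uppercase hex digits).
Answer: 0xFF

Derivation:
After byte 1 (0x02): reg=0xFD
After byte 2 (0x2C): reg=0x39
After byte 3 (0x0D): reg=0x8C
After byte 4 (0x99): reg=0x6B
After byte 5 (0x23): reg=0xFF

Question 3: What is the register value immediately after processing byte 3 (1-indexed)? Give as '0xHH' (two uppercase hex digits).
Answer: 0x8C

Derivation:
After byte 1 (0x02): reg=0xFD
After byte 2 (0x2C): reg=0x39
After byte 3 (0x0D): reg=0x8C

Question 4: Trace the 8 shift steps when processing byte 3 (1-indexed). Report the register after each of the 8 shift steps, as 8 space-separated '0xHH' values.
Answer: 0x68 0xD0 0xA7 0x49 0x92 0x23 0x46 0x8C

Derivation:
After byte 1 (0x02): reg=0xFD
After byte 2 (0x2C): reg=0x39
Register before byte 3: 0x39
After XOR with byte 0x0D: 0x34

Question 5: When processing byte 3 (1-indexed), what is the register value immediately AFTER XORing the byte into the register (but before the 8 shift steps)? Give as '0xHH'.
Answer: 0x34

Derivation:
Register before byte 3: 0x39
Byte 3: 0x0D
0x39 XOR 0x0D = 0x34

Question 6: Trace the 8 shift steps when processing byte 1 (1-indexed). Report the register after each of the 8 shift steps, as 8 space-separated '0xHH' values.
Answer: 0xFD 0xFD 0xFD 0xFD 0xFD 0xFD 0xFD 0xFD

Derivation:
Register before byte 1: 0xFF
After XOR with byte 0x02: 0xFD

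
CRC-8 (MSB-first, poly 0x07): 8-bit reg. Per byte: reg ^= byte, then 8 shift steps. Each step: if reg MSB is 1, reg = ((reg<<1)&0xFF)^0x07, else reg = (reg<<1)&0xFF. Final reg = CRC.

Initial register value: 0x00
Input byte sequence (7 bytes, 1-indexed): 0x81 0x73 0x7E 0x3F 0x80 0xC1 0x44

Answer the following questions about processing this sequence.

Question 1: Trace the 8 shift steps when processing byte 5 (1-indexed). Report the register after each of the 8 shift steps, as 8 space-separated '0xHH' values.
After byte 1 (0x81): reg=0x8E
After byte 2 (0x73): reg=0xFD
After byte 3 (0x7E): reg=0x80
After byte 4 (0x3F): reg=0x34
Register before byte 5: 0x34
After XOR with byte 0x80: 0xB4

Answer: 0x6F 0xDE 0xBB 0x71 0xE2 0xC3 0x81 0x05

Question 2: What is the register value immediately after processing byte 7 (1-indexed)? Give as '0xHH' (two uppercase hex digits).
Answer: 0x62

Derivation:
After byte 1 (0x81): reg=0x8E
After byte 2 (0x73): reg=0xFD
After byte 3 (0x7E): reg=0x80
After byte 4 (0x3F): reg=0x34
After byte 5 (0x80): reg=0x05
After byte 6 (0xC1): reg=0x52
After byte 7 (0x44): reg=0x62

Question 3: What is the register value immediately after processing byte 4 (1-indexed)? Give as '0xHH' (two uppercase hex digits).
Answer: 0x34

Derivation:
After byte 1 (0x81): reg=0x8E
After byte 2 (0x73): reg=0xFD
After byte 3 (0x7E): reg=0x80
After byte 4 (0x3F): reg=0x34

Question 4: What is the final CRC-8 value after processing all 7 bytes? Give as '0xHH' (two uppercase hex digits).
After byte 1 (0x81): reg=0x8E
After byte 2 (0x73): reg=0xFD
After byte 3 (0x7E): reg=0x80
After byte 4 (0x3F): reg=0x34
After byte 5 (0x80): reg=0x05
After byte 6 (0xC1): reg=0x52
After byte 7 (0x44): reg=0x62

Answer: 0x62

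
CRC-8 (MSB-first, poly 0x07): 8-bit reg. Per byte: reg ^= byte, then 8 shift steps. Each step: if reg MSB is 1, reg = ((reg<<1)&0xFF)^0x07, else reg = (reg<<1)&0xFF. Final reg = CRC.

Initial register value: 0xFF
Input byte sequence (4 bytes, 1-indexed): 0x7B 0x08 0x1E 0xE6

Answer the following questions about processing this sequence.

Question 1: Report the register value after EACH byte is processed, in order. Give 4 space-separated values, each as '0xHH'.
0x95 0xDA 0x52 0x05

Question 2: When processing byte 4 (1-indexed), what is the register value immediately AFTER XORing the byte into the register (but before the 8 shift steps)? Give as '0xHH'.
Register before byte 4: 0x52
Byte 4: 0xE6
0x52 XOR 0xE6 = 0xB4

Answer: 0xB4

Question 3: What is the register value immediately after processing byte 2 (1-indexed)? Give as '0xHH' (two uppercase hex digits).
After byte 1 (0x7B): reg=0x95
After byte 2 (0x08): reg=0xDA

Answer: 0xDA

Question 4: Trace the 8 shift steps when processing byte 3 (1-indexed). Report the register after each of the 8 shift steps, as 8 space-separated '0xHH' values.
Answer: 0x8F 0x19 0x32 0x64 0xC8 0x97 0x29 0x52

Derivation:
After byte 1 (0x7B): reg=0x95
After byte 2 (0x08): reg=0xDA
Register before byte 3: 0xDA
After XOR with byte 0x1E: 0xC4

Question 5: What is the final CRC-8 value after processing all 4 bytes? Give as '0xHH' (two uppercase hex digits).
After byte 1 (0x7B): reg=0x95
After byte 2 (0x08): reg=0xDA
After byte 3 (0x1E): reg=0x52
After byte 4 (0xE6): reg=0x05

Answer: 0x05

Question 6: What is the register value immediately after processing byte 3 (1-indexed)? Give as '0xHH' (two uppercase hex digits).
After byte 1 (0x7B): reg=0x95
After byte 2 (0x08): reg=0xDA
After byte 3 (0x1E): reg=0x52

Answer: 0x52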